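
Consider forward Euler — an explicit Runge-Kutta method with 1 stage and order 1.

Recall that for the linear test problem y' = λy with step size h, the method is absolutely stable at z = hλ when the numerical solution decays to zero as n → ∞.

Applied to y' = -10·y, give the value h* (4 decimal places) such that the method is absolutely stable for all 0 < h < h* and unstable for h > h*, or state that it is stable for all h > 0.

Test eqn y'=λy, z=hλ:
  order 1, 1-stage ⇒ R(z)=1+z
  (e.g. R(-1.27)=-0.27000, |R|=0.27000)

Find x<0 with |R(x)|<1.
x=-1.27: |R|=0.2700
|R(-2.05)|=1.0500 |R(-0.99)|=0.0100
Bisect:
  x_lo=-2.7193 |R|=1.7193  x_hi=-0.3487 |R|=0.6513
  mid=-1.53396 |R|=0.53396 →hi
  mid=-2.12662 |R|=1.12662 →lo
  mid=-1.83029 |R|=0.83029 →hi
  mid=-1.97846 |R|=0.97846 →hi
  mid=-2.05254 |R|=1.05254 →lo
  mid=-2.01550 |R|=1.01550 →lo
  mid=-1.99698 |R|=0.99698 →hi
  mid=-2.00624 |R|=1.00624 →lo
  ...
  [-2.00001,-1.99987] ⇒ x*=-2.0000
Stable set (-2.0000, 0).

(-2.0000,0); λ=-10 ⇒ h* = 0.2000.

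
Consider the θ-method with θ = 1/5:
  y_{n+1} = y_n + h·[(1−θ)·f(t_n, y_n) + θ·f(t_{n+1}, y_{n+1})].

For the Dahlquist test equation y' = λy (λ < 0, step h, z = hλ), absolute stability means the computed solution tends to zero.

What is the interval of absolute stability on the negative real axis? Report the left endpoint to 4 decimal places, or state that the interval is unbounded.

On y'=λy, z=hλ:
  y_{n+1} = y_n + z·[4/5·y_n + 1/5·y_{n+1}] ⇒ (1 − 1/5z)y_{n+1} = (1 + 4/5z)y_n
  so R(z) = (1 + 4/5z)/(1 − 1/5z).

Find x<0 with |R(x)|<1.
x=-1.7: |R|=0.2687
R=−1: 1+4/5x = −1+1/5x ⇒ -3/5x=2 ⇒ x=2/(-3/5)=-3.3333
Confirm numerically:
  x=-2.977: |R|=0.86599 <1
  x=-2.355: |R|=0.60095 <1
  x=-1.962: |R|=0.40908 <1
  x=-3.701: |R|=1.12677 >1
  x=-3.563: |R|=1.08046 >1
Stable set (-3.3333, 0).

z∈(-3.3333,0).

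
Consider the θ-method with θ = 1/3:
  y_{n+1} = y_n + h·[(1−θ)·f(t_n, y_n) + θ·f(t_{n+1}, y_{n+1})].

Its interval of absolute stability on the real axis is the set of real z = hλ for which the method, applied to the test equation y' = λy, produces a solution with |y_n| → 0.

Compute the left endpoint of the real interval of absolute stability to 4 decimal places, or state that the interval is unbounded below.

Set f=λy, z=hλ:
  y_{n+1} = y_n + z·[2/3·y_n + 1/3·y_{n+1}] ⇒ (1 − 1/3z)y_{n+1} = (1 + 2/3z)y_n
  Hence R(z) = (1 + 2/3z)/(1 − 1/3z).

Find x<0 with |R(x)|<1.
x=-0.44: |R|=0.6163
R=−1: 1+2/3x = −1+1/3x ⇒ -1/3x=2 ⇒ x=2/(-1/3)=-6.0000
Confirm numerically:
  x=-4.542: |R|=0.80668 <1
  x=-3.956: |R|=0.70615 <1
  x=-2.682: |R|=0.41605 <1
  x=-6.532: |R|=1.05581 >1
  x=-6.528: |R|=1.05542 >1
So |R|<1 on (-6.0000, 0).

left endpoint -6.0000.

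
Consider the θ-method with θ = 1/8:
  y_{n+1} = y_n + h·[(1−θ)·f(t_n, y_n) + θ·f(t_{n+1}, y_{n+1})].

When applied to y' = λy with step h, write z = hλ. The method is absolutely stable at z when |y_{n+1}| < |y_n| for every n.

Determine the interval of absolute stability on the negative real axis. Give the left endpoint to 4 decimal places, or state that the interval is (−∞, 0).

Set f=λy, z=hλ:
  y_{n+1} = y_n + z·[7/8·y_n + 1/8·y_{n+1}] ⇒ (1 − 1/8z)y_{n+1} = (1 + 7/8z)y_n
  Hence R(z) = (1 + 7/8z)/(1 − 1/8z).

Need |R(x)|<1, x<0.
x=-1.04: |R|=0.0796
R=−1: 1+7/8x = −1+1/8x ⇒ -3/4x=2 ⇒ x=2/(-3/4)=-2.6667
Confirm numerically:
  x=-2.641: |R|=0.98553 <1
  x=-1.628: |R|=0.35272 <1
  x=-1.488: |R|=0.25464 <1
  x=-2.934: |R|=1.14670 >1
  x=-2.746: |R|=1.04430 >1
So |R|<1 on (-2.6667, 0).

z∈(-2.6667,0).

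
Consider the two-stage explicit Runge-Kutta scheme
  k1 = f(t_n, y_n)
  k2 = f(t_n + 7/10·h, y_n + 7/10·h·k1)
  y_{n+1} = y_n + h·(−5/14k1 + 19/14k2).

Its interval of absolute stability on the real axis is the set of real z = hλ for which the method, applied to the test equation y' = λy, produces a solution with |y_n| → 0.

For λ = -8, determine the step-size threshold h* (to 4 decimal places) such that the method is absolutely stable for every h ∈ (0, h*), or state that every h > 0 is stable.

On y'=λy, z=hλ:
  k1=λy_n ⇒ h·k1=z·y_n;  k2=λ(1+7/10z)y_n ⇒ h·k2=z(1+7/10z)y_n
  y_{n+1}/y_n = 1 − 5/14z + 19/14z(1+7/10z) = 1 + z + 19/20z²
  Hence R(z) = 1 + z + 19/20z².

Boundary: |R(x)|=1, x<0.
x=-0.42: |R|=0.7476
R=1: x+19/20x²=0 ⇒ x=−20/19=-1.0526; min R=1−1/(4·19/20)=0.7368>−1
Confirm numerically:
  x=-0.971: |R|=0.92470 <1
  x=-0.909: |R|=0.87597 <1
  x=-0.807: |R|=0.81169 <1
  x=-0.606: |R|=0.74287 <1
  x=-1.582: |R|=1.79559 >1
  x=-1.538: |R|=1.70917 >1
So |R|<1 on (-1.0526, 0).

(-1.0526,0); λ=-8 ⇒ h* = (20/19)/8 = 0.1316.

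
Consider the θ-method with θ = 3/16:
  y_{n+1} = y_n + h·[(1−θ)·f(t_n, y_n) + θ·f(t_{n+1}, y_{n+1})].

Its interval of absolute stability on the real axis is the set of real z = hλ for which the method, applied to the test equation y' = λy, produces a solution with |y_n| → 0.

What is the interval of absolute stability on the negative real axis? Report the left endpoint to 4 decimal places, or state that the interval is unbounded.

On y'=λy, z=hλ:
  y_{n+1} = y_n + z·[13/16·y_n + 3/16·y_{n+1}] ⇒ (1 − 3/16z)y_{n+1} = (1 + 13/16z)y_n
  Hence R(z) = (1 + 13/16z)/(1 − 3/16z).

Boundary: |R(x)|=1, x<0.
x=-1.7: |R|=0.2891
R=−1: 1+13/16x = −1+3/16x ⇒ -5/8x=2 ⇒ x=2/(-5/8)=-3.2000
Confirm numerically:
  x=-2.459: |R|=0.68302 <1
  x=-1.971: |R|=0.43915 <1
  x=-1.874: |R|=0.38674 <1
  x=-1.504: |R|=0.17317 <1
  x=-3.748: |R|=1.20115 >1
  x=-3.612: |R|=1.15353 >1
  x=-3.450: |R|=1.09488 >1
Stable set (-3.2000, 0).

z∈(-3.2000,0).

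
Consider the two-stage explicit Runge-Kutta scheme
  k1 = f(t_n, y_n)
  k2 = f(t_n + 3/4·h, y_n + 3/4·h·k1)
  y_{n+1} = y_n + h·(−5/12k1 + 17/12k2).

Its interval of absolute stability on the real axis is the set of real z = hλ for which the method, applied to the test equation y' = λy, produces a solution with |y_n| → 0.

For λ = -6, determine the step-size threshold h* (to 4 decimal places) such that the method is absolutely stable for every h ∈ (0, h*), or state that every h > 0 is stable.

Set f=λy, z=hλ:
  k1=λy_n ⇒ h·k1=z·y_n;  k2=λ(1+3/4z)y_n ⇒ h·k2=z(1+3/4z)y_n
  y_{n+1}/y_n = 1 − 5/12z + 17/12z(1+3/4z) = 1 + z + 17/16z²
  ⇒ R(z) = 1 + z + 17/16z².

Boundary: |R(x)|=1, x<0.
x=-0.81: |R|=0.8871
R=1: x+17/16x²=0 ⇒ x=−16/17=-0.9412; min R=1−1/(4·17/16)=0.7647>−1
Confirm numerically:
  x=-0.562: |R|=0.77358 <1
  x=-0.449: |R|=0.76520 <1
  x=-0.436: |R|=0.76598 <1
  x=-1.448: |R|=1.77975 >1
  x=-1.434: |R|=1.75088 >1
So |R|<1 on (-0.9412, 0).

(-0.9412,0); λ=-6 ⇒ h* = (16/17)/6 = 0.1569.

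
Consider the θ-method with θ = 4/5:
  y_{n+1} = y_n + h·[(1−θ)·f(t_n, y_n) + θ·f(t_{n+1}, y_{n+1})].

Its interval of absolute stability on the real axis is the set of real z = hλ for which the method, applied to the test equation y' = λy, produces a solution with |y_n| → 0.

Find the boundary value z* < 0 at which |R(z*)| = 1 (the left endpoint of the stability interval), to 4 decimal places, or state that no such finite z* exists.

unbounded; (−∞, 0).

Set f=λy, z=hλ:
  y_{n+1} = y_n + z·[1/5·y_n + 4/5·y_{n+1}] ⇒ (1 − 4/5z)y_{n+1} = (1 + 1/5z)y_n
  Hence R(z) = (1 + 1/5z)/(1 − 4/5z).

Boundary: |R(x)|=1, x<0.
x=-1.75: |R|=0.2708
x=-2: |R|=0.2308
x=-10: |R|=0.1111
x=-100: |R|=0.2346
θ=4/5≥1/2 ⇒ |1+1/5x|<|1−4/5x| ∀x<0 ⇒ stable on all of ℝ⁻.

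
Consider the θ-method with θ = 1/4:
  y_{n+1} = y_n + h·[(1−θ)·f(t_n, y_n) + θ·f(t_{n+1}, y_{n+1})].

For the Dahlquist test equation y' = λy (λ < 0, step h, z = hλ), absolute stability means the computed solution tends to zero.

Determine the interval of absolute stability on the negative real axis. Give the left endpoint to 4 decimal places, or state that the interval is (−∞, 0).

z∈(-4.0000,0).

With y'=λy (z=hλ):
  y_{n+1} = y_n + z·[3/4·y_n + 1/4·y_{n+1}] ⇒ (1 − 1/4z)y_{n+1} = (1 + 3/4z)y_n
  so R(z) = (1 + 3/4z)/(1 − 1/4z).

Need |R(x)|<1, x<0.
x=-1.03: |R|=0.1809
R=−1: 1+3/4x = −1+1/4x ⇒ -1/2x=2 ⇒ x=2/(-1/2)=-4.0000
Confirm numerically:
  x=-3.811: |R|=0.95161 <1
  x=-3.421: |R|=0.84396 <1
  x=-3.382: |R|=0.83257 <1
  x=-2.645: |R|=0.59217 <1
  x=-4.444: |R|=1.10516 >1
  x=-4.405: |R|=1.09637 >1
Interval (-4.0000, 0).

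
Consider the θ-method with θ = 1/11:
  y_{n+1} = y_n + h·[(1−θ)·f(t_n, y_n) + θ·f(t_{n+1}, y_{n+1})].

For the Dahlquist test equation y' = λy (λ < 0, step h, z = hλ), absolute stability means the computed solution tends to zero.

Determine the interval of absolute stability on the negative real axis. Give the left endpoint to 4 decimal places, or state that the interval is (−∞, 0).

(-2.4444, 0).

Test eqn y'=λy, z=hλ:
  y_{n+1} = y_n + z·[10/11·y_n + 1/11·y_{n+1}] ⇒ (1 − 1/11z)y_{n+1} = (1 + 10/11z)y_n
  R(z) = (1 + 10/11z)/(1 − 1/11z).

Boundary: |R(x)|=1, x<0.
x=-1.52: |R|=0.3355
R=−1: 1+10/11x = −1+1/11x ⇒ -9/11x=2 ⇒ x=2/(-9/11)=-2.4444
Confirm numerically:
  x=-2.377: |R|=0.95462 <1
  x=-1.736: |R|=0.49937 <1
  x=-1.347: |R|=0.20005 <1
  x=-1.245: |R|=0.11842 <1
  x=-2.934: |R|=1.31620 >1
  x=-2.608: |R|=1.10817 >1
Interval (-2.4444, 0).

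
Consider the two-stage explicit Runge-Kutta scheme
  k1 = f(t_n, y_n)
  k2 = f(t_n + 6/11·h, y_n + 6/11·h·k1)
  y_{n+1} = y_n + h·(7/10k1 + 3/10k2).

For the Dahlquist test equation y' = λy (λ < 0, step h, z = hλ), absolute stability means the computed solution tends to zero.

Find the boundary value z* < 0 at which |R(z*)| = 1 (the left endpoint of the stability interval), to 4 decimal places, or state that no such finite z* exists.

z* = -6.1111.

With y'=λy (z=hλ):
  k1=λy_n ⇒ h·k1=z·y_n;  k2=λ(1+6/11z)y_n ⇒ h·k2=z(1+6/11z)y_n
  y_{n+1}/y_n = 1 + 7/10z + 3/10z(1+6/11z) = 1 + z + 9/55z²
  R(z) = 1 + z + 9/55z².

Need |R(x)|<1, x<0.
x=-1.23: |R|=0.0176
R=1: x+9/55x²=0 ⇒ x=−55/9=-6.1111; min R=1−1/(4·9/55)=-0.5278>−1
Confirm numerically:
  x=-4.508: |R|=0.18257 <1
  x=-3.906: |R|=0.40943 <1
  x=-3.615: |R|=0.47656 <1
  x=-6.669: |R|=1.60882 >1
  x=-6.408: |R|=1.31131 >1
  x=-6.383: |R|=1.28399 >1
So |R|<1 on (-6.1111, 0).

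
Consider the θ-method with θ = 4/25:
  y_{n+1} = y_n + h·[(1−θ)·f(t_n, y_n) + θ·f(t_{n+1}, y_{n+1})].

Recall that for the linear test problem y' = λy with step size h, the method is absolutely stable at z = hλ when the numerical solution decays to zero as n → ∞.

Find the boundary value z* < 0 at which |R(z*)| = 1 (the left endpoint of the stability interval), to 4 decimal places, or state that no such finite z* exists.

z* = -2.9412.

With y'=λy (z=hλ):
  y_{n+1} = y_n + z·[21/25·y_n + 4/25·y_{n+1}] ⇒ (1 − 4/25z)y_{n+1} = (1 + 21/25z)y_n
  R(z) = (1 + 21/25z)/(1 − 4/25z).

Need |R(x)|<1, x<0.
x=-0.94: |R|=0.1829
R=−1: 1+21/25x = −1+4/25x ⇒ -17/25x=2 ⇒ x=2/(-17/25)=-2.9412
Confirm numerically:
  x=-2.835: |R|=0.95033 <1
  x=-2.009: |R|=0.52031 <1
  x=-1.969: |R|=0.49729 <1
  x=-1.323: |R|=0.09187 <1
  x=-3.302: |R|=1.16054 >1
  x=-2.986: |R|=1.02063 >1
Interval (-2.9412, 0).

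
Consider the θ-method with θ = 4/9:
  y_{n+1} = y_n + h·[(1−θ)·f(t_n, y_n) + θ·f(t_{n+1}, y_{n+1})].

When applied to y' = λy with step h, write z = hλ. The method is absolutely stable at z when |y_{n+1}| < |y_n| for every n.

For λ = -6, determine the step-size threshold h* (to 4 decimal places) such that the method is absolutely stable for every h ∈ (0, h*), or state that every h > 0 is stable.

On y'=λy, z=hλ:
  y_{n+1} = y_n + z·[5/9·y_n + 4/9·y_{n+1}] ⇒ (1 − 4/9z)y_{n+1} = (1 + 5/9z)y_n
  R(z) = (1 + 5/9z)/(1 − 4/9z).

Boundary: |R(x)|=1, x<0.
x=-0.48: |R|=0.6044
R=−1: 1+5/9x = −1+4/9x ⇒ -1/9x=2 ⇒ x=2/(-1/9)=-18.0000
Confirm numerically:
  x=-14.253: |R|=0.94324 <1
  x=-8.794: |R|=0.79161 <1
  x=-7.742: |R|=0.74334 <1
  x=-18.517: |R|=1.00622 >1
  x=-18.079: |R|=1.00097 >1
  x=-18.077: |R|=1.00095 >1
Stable set (-18.0000, 0).

(-18.0000,0); λ=-6 ⇒ h* = (18)/6 = 3.0000.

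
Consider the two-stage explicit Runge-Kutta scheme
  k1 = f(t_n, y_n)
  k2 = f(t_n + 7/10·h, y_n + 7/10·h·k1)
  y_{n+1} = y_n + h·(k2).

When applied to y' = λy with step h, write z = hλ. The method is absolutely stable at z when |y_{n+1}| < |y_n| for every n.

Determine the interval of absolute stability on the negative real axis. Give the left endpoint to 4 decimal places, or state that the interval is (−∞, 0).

(-1.4286, 0).

On y'=λy, z=hλ:
  k1=λy_n ⇒ h·k1=z·y_n;  k2=λ(1+7/10z)y_n ⇒ h·k2=z(1+7/10z)y_n
  y_{n+1}/y_n = 1 + z(1+7/10z) = 1 + z + 7/10z²
  ⇒ R(z) = 1 + z + 7/10z².

Need |R(x)|<1, x<0.
x=-0.83: |R|=0.6522
R=1: x+7/10x²=0 ⇒ x=−10/7=-1.4286; min R=1−1/(4·7/10)=0.6429>−1
Confirm numerically:
  x=-1.347: |R|=0.92309 <1
  x=-1.054: |R|=0.72364 <1
  x=-1.046: |R|=0.71988 <1
  x=-1.894: |R|=1.61707 >1
  x=-1.538: |R|=1.11781 >1
  x=-1.524: |R|=1.10180 >1
So |R|<1 on (-1.4286, 0).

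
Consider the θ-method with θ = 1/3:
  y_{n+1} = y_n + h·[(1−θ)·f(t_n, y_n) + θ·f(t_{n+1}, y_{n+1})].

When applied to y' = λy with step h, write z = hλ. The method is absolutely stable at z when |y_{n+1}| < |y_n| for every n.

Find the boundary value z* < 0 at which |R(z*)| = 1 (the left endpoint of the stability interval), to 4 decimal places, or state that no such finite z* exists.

On y'=λy, z=hλ:
  y_{n+1} = y_n + z·[2/3·y_n + 1/3·y_{n+1}] ⇒ (1 − 1/3z)y_{n+1} = (1 + 2/3z)y_n
  R(z) = (1 + 2/3z)/(1 − 1/3z).

Find x<0 with |R(x)|<1.
x=-0.51: |R|=0.5641
R=−1: 1+2/3x = −1+1/3x ⇒ -1/3x=2 ⇒ x=2/(-1/3)=-6.0000
Confirm numerically:
  x=-5.645: |R|=0.95894 <1
  x=-3.681: |R|=0.65290 <1
  x=-3.566: |R|=0.62930 <1
  x=-3.521: |R|=0.61984 <1
  x=-6.274: |R|=1.02954 >1
  x=-6.252: |R|=1.02724 >1
  x=-6.160: |R|=1.01747 >1
Stable set (-6.0000, 0).

left endpoint -6.0000.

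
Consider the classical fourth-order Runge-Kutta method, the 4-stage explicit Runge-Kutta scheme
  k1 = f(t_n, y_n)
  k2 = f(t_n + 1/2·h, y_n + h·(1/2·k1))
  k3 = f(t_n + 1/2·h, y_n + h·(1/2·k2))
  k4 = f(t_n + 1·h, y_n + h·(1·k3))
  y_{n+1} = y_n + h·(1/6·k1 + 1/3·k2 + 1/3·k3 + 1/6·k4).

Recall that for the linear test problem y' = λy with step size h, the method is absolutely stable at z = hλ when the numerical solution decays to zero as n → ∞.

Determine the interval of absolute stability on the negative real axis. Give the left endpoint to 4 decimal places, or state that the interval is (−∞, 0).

(-2.7853, 0).

With y'=λy (z=hλ):
  order 4, 4-stage ⇒ R(z)=1+z+z^2/2+z^3/6+z^4/24
  (e.g. R(-1.06)=0.35590, |R|=0.35590)

Boundary: |R(x)|=1, x<0.
x=-1.06: |R|=0.3559
|R(-2.82)|=1.0536 |R(-2.4)|=0.5584 |R(-0.73)|=0.4834
Bisect:
  x_lo=-3.6377 |R|=3.2521  x_hi=-0.2183 |R|=0.8039
  mid=-1.92800 |R|=0.31186 →hi
  mid=-2.78285 |R|=0.99632 →hi
  mid=-3.21028 |R|=1.85400 →lo
  mid=-2.99656 |R|=1.36814 →lo
  mid=-2.88971 |R|=1.16918 →lo
  mid=-2.83628 |R|=1.07963 →lo
  mid=-2.80956 |R|=1.03721 →lo
  mid=-2.79621 |R|=1.01658 →lo
  mid=-2.78953 |R|=1.00640 →lo
  mid=-2.78619 |R|=1.00135 →lo
  ...
  [-2.78535,-2.78515] ⇒ x*=-2.7853
Interval (-2.7853, 0).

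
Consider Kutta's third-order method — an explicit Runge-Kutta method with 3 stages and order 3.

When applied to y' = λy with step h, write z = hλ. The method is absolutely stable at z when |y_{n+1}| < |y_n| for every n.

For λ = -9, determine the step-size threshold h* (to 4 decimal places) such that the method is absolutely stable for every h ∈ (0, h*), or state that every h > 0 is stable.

(-2.5127,0); λ=-9 ⇒ h* = 0.2792.

Test eqn y'=λy, z=hλ:
  order 3, 3-stage ⇒ R(z)=1+z+z^2/2+z^3/6
  (e.g. R(-0.67)=0.50432, |R|=0.50432)

Solve |R(x)|<1 on ℝ⁻.
x=-0.67: |R|=0.5043
|R(-2.45)|=0.8998 |R(-1.8)|=0.1520 |R(-0.97)|=0.3483
Bisect:
  x_lo=-2.9047 |R|=1.7706  x_hi=-0.1918 |R|=0.8254
  mid=-1.54823 |R|=0.03176 →hi
  mid=-2.22644 |R|=0.58735 →hi
  mid=-2.56555 |R|=1.08895 →lo
  mid=-2.39599 |R|=0.81808 →hi
  mid=-2.48077 |R|=0.94819 →hi
  mid=-2.52316 |R|=1.01720 →lo
  mid=-2.50196 |R|=0.98236 →hi
  mid=-2.51256 |R|=0.99970 →hi
  mid=-2.51786 |R|=1.00843 →lo
  ...
  [-2.51289,-2.51273] ⇒ x*=-2.5127
Interval (-2.5127, 0).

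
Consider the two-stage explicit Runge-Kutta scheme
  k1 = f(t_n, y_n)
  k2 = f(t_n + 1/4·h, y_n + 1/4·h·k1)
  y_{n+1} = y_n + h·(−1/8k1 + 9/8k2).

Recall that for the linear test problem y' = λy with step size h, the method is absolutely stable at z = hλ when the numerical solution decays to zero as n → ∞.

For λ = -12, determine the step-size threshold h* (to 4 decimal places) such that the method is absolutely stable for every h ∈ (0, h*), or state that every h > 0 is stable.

(-3.5556,0); λ=-12 ⇒ h* = (32/9)/12 = 0.2963.

With y'=λy (z=hλ):
  k1=λy_n ⇒ h·k1=z·y_n;  k2=λ(1+1/4z)y_n ⇒ h·k2=z(1+1/4z)y_n
  y_{n+1}/y_n = 1 − 1/8z + 9/8z(1+1/4z) = 1 + z + 9/32z²
  R(z) = 1 + z + 9/32z².

Boundary: |R(x)|=1, x<0.
x=-1.59: |R|=0.1210
R=1: x+9/32x²=0 ⇒ x=−32/9=-3.5556; min R=1−1/(4·9/32)=0.1111>−1
Confirm numerically:
  x=-2.851: |R|=0.43506 <1
  x=-2.726: |R|=0.36399 <1
  x=-2.500: |R|=0.25781 <1
  x=-2.083: |R|=0.13731 <1
  x=-3.964: |R|=1.45536 >1
  x=-3.913: |R|=1.39338 >1
So |R|<1 on (-3.5556, 0).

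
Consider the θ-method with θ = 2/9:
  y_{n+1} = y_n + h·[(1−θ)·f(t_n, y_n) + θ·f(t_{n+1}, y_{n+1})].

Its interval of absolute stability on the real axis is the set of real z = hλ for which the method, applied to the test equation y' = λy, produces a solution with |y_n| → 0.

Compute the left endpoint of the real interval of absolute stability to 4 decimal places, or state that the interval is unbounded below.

With y'=λy (z=hλ):
  y_{n+1} = y_n + z·[7/9·y_n + 2/9·y_{n+1}] ⇒ (1 − 2/9z)y_{n+1} = (1 + 7/9z)y_n
  ⇒ R(z) = (1 + 7/9z)/(1 − 2/9z).

Boundary: |R(x)|=1, x<0.
x=-0.62: |R|=0.4551
R=−1: 1+7/9x = −1+2/9x ⇒ -5/9x=2 ⇒ x=2/(-5/9)=-3.6000
Confirm numerically:
  x=-2.435: |R|=0.58003 <1
  x=-2.250: |R|=0.50000 <1
  x=-2.208: |R|=0.48122 <1
  x=-1.790: |R|=0.28060 <1
  x=-4.189: |R|=1.16947 >1
  x=-4.134: |R|=1.15462 >1
So |R|<1 on (-3.6000, 0).

z* = -3.6000.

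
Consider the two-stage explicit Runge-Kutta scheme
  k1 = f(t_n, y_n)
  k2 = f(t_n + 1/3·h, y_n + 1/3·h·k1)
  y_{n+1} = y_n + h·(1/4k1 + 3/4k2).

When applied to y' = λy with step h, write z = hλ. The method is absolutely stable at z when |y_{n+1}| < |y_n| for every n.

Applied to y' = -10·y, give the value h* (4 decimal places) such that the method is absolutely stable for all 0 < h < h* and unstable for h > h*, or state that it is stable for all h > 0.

On y'=λy, z=hλ:
  k1=λy_n ⇒ h·k1=z·y_n;  k2=λ(1+1/3z)y_n ⇒ h·k2=z(1+1/3z)y_n
  y_{n+1}/y_n = 1 + 1/4z + 3/4z(1+1/3z) = 1 + z + 1/4z²
  Hence R(z) = 1 + z + 1/4z².

Boundary: |R(x)|=1, x<0.
x=-0.8: |R|=0.3600
R=1: x+1/4x²=0 ⇒ x=−4=-4.0000; min R=1−1/(4·1/4)=0.0000>−1
Confirm numerically:
  x=-2.922: |R|=0.21252 <1
  x=-2.341: |R|=0.02907 <1
  x=-1.886: |R|=0.00325 <1
  x=-4.405: |R|=1.44601 >1
  x=-4.346: |R|=1.37593 >1
  x=-4.058: |R|=1.05884 >1
Interval (-4.0000, 0).

(-4.0000,0); λ=-10 ⇒ h* = (4)/10 = 0.4000.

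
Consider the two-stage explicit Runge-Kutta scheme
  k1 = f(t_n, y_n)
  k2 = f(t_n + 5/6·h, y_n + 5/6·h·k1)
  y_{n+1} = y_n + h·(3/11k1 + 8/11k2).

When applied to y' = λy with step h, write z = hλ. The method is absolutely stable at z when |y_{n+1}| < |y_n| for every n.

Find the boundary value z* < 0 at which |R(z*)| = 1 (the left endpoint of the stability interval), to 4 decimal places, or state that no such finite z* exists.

On y'=λy, z=hλ:
  k1=λy_n ⇒ h·k1=z·y_n;  k2=λ(1+5/6z)y_n ⇒ h·k2=z(1+5/6z)y_n
  y_{n+1}/y_n = 1 + 3/11z + 8/11z(1+5/6z) = 1 + z + 20/33z²
  R(z) = 1 + z + 20/33z².

Solve |R(x)|<1 on ℝ⁻.
x=-0.43: |R|=0.6821
R=1: x+20/33x²=0 ⇒ x=−33/20=-1.6500; min R=1−1/(4·20/33)=0.5875>−1
Confirm numerically:
  x=-1.579: |R|=0.93206 <1
  x=-1.379: |R|=0.77351 <1
  x=-0.946: |R|=0.59637 <1
  x=-2.003: |R|=1.42852 >1
  x=-1.916: |R|=1.30888 >1
  x=-1.691: |R|=1.04202 >1
So |R|<1 on (-1.6500, 0).

left endpoint -1.6500.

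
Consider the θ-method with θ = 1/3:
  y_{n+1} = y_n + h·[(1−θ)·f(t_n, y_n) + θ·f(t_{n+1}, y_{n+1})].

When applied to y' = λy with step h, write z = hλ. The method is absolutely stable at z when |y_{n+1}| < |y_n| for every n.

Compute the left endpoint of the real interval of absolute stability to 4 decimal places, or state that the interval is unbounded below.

left endpoint -6.0000.

Set f=λy, z=hλ:
  y_{n+1} = y_n + z·[2/3·y_n + 1/3·y_{n+1}] ⇒ (1 − 1/3z)y_{n+1} = (1 + 2/3z)y_n
  so R(z) = (1 + 2/3z)/(1 − 1/3z).

Boundary: |R(x)|=1, x<0.
x=-0.99: |R|=0.2556
R=−1: 1+2/3x = −1+1/3x ⇒ -1/3x=2 ⇒ x=2/(-1/3)=-6.0000
Confirm numerically:
  x=-3.365: |R|=0.58602 <1
  x=-3.316: |R|=0.57505 <1
  x=-3.225: |R|=0.55422 <1
  x=-3.128: |R|=0.53133 <1
  x=-6.196: |R|=1.02131 >1
  x=-6.175: |R|=1.01907 >1
Stable set (-6.0000, 0).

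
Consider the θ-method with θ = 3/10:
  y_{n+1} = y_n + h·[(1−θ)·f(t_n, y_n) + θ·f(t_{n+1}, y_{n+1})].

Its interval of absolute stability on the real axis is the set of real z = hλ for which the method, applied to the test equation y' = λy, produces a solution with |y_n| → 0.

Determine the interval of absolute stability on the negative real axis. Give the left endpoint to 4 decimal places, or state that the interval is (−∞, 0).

Test eqn y'=λy, z=hλ:
  y_{n+1} = y_n + z·[7/10·y_n + 3/10·y_{n+1}] ⇒ (1 − 3/10z)y_{n+1} = (1 + 7/10z)y_n
  ⇒ R(z) = (1 + 7/10z)/(1 − 3/10z).

Need |R(x)|<1, x<0.
x=-0.34: |R|=0.6915
R=−1: 1+7/10x = −1+3/10x ⇒ -2/5x=2 ⇒ x=2/(-2/5)=-5.0000
Confirm numerically:
  x=-4.728: |R|=0.95501 <1
  x=-4.497: |R|=0.91435 <1
  x=-4.382: |R|=0.89320 <1
  x=-3.293: |R|=0.65652 <1
  x=-5.438: |R|=1.06658 >1
  x=-5.076: |R|=1.01205 >1
  x=-5.033: |R|=1.00526 >1
So |R|<1 on (-5.0000, 0).

z∈(-5.0000,0).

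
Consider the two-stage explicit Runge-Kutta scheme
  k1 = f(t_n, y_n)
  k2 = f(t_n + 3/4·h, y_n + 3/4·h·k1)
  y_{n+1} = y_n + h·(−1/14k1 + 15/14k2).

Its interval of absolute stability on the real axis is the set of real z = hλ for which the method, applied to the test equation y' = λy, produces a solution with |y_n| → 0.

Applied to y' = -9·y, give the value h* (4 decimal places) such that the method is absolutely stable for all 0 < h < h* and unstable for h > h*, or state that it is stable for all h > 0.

With y'=λy (z=hλ):
  k1=λy_n ⇒ h·k1=z·y_n;  k2=λ(1+3/4z)y_n ⇒ h·k2=z(1+3/4z)y_n
  y_{n+1}/y_n = 1 − 1/14z + 15/14z(1+3/4z) = 1 + z + 45/56z²
  Hence R(z) = 1 + z + 45/56z².

Find x<0 with |R(x)|<1.
x=-1.71: |R|=1.6397
R=1: x+45/56x²=0 ⇒ x=−56/45=-1.2444; min R=1−1/(4·45/56)=0.6889>−1
Confirm numerically:
  x=-1.034: |R|=0.82514 <1
  x=-0.910: |R|=0.75544 <1
  x=-0.575: |R|=0.69068 <1
  x=-1.789: |R|=1.78285 >1
  x=-1.625: |R|=1.49693 >1
  x=-1.495: |R|=1.30100 >1
Stable set (-1.2444, 0).

(-1.2444,0); λ=-9 ⇒ h* = (56/45)/9 = 0.1383.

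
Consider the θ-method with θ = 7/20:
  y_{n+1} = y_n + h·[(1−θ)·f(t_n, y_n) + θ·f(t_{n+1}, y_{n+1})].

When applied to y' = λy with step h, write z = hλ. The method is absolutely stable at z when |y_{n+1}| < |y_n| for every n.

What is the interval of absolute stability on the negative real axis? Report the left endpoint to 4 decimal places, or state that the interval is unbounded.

z∈(-6.6667,0).

On y'=λy, z=hλ:
  y_{n+1} = y_n + z·[13/20·y_n + 7/20·y_{n+1}] ⇒ (1 − 7/20z)y_{n+1} = (1 + 13/20z)y_n
  Hence R(z) = (1 + 13/20z)/(1 − 7/20z).

Solve |R(x)|<1 on ℝ⁻.
x=-0.61: |R|=0.4973
R=−1: 1+13/20x = −1+7/20x ⇒ -3/10x=2 ⇒ x=2/(-3/10)=-6.6667
Confirm numerically:
  x=-6.313: |R|=0.96694 <1
  x=-6.078: |R|=0.94353 <1
  x=-3.151: |R|=0.49844 <1
  x=-2.977: |R|=0.45792 <1
  x=-7.073: |R|=1.03507 >1
  x=-6.700: |R|=1.00299 >1
Interval (-6.6667, 0).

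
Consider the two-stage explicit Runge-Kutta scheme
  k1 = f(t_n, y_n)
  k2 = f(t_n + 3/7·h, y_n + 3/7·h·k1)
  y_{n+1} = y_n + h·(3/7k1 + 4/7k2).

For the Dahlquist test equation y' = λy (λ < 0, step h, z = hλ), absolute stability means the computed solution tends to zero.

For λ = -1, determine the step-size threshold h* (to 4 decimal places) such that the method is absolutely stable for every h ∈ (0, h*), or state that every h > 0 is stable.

(-4.0833,0); λ=-1 ⇒ h* = (49/12)/1 = 4.0833.

With y'=λy (z=hλ):
  k1=λy_n ⇒ h·k1=z·y_n;  k2=λ(1+3/7z)y_n ⇒ h·k2=z(1+3/7z)y_n
  y_{n+1}/y_n = 1 + 3/7z + 4/7z(1+3/7z) = 1 + z + 12/49z²
  R(z) = 1 + z + 12/49z².

Find x<0 with |R(x)|<1.
x=-0.71: |R|=0.4135
R=1: x+12/49x²=0 ⇒ x=−49/12=-4.0833; min R=1−1/(4·12/49)=-0.0208>−1
Confirm numerically:
  x=-3.787: |R|=0.72517 <1
  x=-3.701: |R|=0.65347 <1
  x=-2.271: |R|=0.00795 <1
  x=-4.377: |R|=1.31479 >1
  x=-4.350: |R|=1.28408 >1
Stable set (-4.0833, 0).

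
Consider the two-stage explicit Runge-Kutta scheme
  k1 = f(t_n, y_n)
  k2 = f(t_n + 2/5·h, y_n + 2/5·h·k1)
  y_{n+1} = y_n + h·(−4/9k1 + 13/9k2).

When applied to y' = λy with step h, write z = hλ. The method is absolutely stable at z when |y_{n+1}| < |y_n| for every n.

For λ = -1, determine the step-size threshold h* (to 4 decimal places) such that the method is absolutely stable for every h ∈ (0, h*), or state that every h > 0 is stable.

Set f=λy, z=hλ:
  k1=λy_n ⇒ h·k1=z·y_n;  k2=λ(1+2/5z)y_n ⇒ h·k2=z(1+2/5z)y_n
  y_{n+1}/y_n = 1 − 4/9z + 13/9z(1+2/5z) = 1 + z + 26/45z²
  so R(z) = 1 + z + 26/45z².

Find x<0 with |R(x)|<1.
x=-1.63: |R|=0.9051
R=1: x+26/45x²=0 ⇒ x=−45/26=-1.7308; min R=1−1/(4·26/45)=0.5673>−1
Confirm numerically:
  x=-1.664: |R|=0.93581 <1
  x=-1.258: |R|=0.65637 <1
  x=-0.758: |R|=0.57397 <1
  x=-0.736: |R|=0.57698 <1
  x=-2.232: |R|=1.64639 >1
  x=-2.200: |R|=1.59644 >1
  x=-1.968: |R|=1.26975 >1
Interval (-1.7308, 0).

(-1.7308,0); λ=-1 ⇒ h* = (45/26)/1 = 1.7308.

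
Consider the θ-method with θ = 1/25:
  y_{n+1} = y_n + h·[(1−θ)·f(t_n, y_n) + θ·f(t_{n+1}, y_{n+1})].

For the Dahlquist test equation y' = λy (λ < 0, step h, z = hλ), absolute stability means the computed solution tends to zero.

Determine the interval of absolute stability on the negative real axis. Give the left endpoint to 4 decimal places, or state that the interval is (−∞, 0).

With y'=λy (z=hλ):
  y_{n+1} = y_n + z·[24/25·y_n + 1/25·y_{n+1}] ⇒ (1 − 1/25z)y_{n+1} = (1 + 24/25z)y_n
  R(z) = (1 + 24/25z)/(1 − 1/25z).

Need |R(x)|<1, x<0.
x=-0.87: |R|=0.1593
R=−1: 1+24/25x = −1+1/25x ⇒ -23/25x=2 ⇒ x=2/(-23/25)=-2.1739
Confirm numerically:
  x=-2.059: |R|=0.90232 <1
  x=-1.988: |R|=0.84156 <1
  x=-1.735: |R|=0.62241 <1
  x=-2.393: |R|=1.18395 >1
  x=-2.323: |R|=1.12550 >1
  x=-2.258: |R|=1.07095 >1
So |R|<1 on (-2.1739, 0).

z∈(-2.1739,0).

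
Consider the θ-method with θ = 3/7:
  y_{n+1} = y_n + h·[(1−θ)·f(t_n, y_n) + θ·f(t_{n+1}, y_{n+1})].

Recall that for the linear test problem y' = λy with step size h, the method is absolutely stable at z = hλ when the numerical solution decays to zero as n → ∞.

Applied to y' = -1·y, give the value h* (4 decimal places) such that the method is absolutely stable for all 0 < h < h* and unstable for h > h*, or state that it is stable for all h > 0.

(-14.0000,0); λ=-1 ⇒ h* = (14)/1 = 14.0000.

With y'=λy (z=hλ):
  y_{n+1} = y_n + z·[4/7·y_n + 3/7·y_{n+1}] ⇒ (1 − 3/7z)y_{n+1} = (1 + 4/7z)y_n
  ⇒ R(z) = (1 + 4/7z)/(1 − 3/7z).

Find x<0 with |R(x)|<1.
x=-0.47: |R|=0.6088
R=−1: 1+4/7x = −1+3/7x ⇒ -1/7x=2 ⇒ x=2/(-1/7)=-14.0000
Confirm numerically:
  x=-13.647: |R|=0.99264 <1
  x=-12.080: |R|=0.95560 <1
  x=-7.654: |R|=0.78820 <1
  x=-14.345: |R|=1.00690 >1
  x=-14.286: |R|=1.00574 >1
Stable set (-14.0000, 0).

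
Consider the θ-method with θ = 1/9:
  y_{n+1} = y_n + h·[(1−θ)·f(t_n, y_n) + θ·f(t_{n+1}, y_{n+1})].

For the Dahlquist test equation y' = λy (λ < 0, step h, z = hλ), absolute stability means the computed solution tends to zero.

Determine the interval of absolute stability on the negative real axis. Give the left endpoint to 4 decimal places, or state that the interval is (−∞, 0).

Set f=λy, z=hλ:
  y_{n+1} = y_n + z·[8/9·y_n + 1/9·y_{n+1}] ⇒ (1 − 1/9z)y_{n+1} = (1 + 8/9z)y_n
  Hence R(z) = (1 + 8/9z)/(1 − 1/9z).

Need |R(x)|<1, x<0.
x=-1.39: |R|=0.2040
R=−1: 1+8/9x = −1+1/9x ⇒ -7/9x=2 ⇒ x=2/(-7/9)=-2.5714
Confirm numerically:
  x=-1.645: |R|=0.39079 <1
  x=-1.613: |R|=0.36785 <1
  x=-1.569: |R|=0.33608 <1
  x=-3.050: |R|=1.27801 >1
  x=-3.022: |R|=1.26235 >1
  x=-2.612: |R|=1.02446 >1
Interval (-2.5714, 0).

z∈(-2.5714,0).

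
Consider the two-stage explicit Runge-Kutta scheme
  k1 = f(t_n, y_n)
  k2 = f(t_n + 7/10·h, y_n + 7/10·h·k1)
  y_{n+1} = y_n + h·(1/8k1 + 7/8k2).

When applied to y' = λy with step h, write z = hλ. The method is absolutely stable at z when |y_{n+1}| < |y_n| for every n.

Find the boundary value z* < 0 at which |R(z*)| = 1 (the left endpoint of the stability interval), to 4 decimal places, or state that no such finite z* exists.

On y'=λy, z=hλ:
  k1=λy_n ⇒ h·k1=z·y_n;  k2=λ(1+7/10z)y_n ⇒ h·k2=z(1+7/10z)y_n
  y_{n+1}/y_n = 1 + 1/8z + 7/8z(1+7/10z) = 1 + z + 49/80z²
  Hence R(z) = 1 + z + 49/80z².

Find x<0 with |R(x)|<1.
x=-1.14: |R|=0.6560
R=1: x+49/80x²=0 ⇒ x=−80/49=-1.6327; min R=1−1/(4·49/80)=0.5918>−1
Confirm numerically:
  x=-1.530: |R|=0.90380 <1
  x=-1.166: |R|=0.66673 <1
  x=-1.126: |R|=0.65057 <1
  x=-0.669: |R|=0.60513 <1
  x=-1.788: |R|=1.17013 >1
  x=-1.666: |R|=1.03403 >1
So |R|<1 on (-1.6327, 0).

z* = -1.6327.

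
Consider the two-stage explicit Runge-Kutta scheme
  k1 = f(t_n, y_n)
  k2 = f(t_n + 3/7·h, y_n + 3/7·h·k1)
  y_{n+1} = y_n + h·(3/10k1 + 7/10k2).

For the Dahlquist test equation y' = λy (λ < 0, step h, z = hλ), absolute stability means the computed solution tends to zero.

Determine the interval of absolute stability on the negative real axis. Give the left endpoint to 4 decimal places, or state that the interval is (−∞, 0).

Set f=λy, z=hλ:
  k1=λy_n ⇒ h·k1=z·y_n;  k2=λ(1+3/7z)y_n ⇒ h·k2=z(1+3/7z)y_n
  y_{n+1}/y_n = 1 + 3/10z + 7/10z(1+3/7z) = 1 + z + 3/10z²
  ⇒ R(z) = 1 + z + 3/10z².

Boundary: |R(x)|=1, x<0.
x=-0.99: |R|=0.3040
R=1: x+3/10x²=0 ⇒ x=−10/3=-3.3333; min R=1−1/(4·3/10)=0.1667>−1
Confirm numerically:
  x=-2.508: |R|=0.37902 <1
  x=-1.657: |R|=0.16669 <1
  x=-1.596: |R|=0.16816 <1
  x=-3.731: |R|=1.44511 >1
  x=-3.535: |R|=1.21387 >1
Interval (-3.3333, 0).

(-3.3333, 0).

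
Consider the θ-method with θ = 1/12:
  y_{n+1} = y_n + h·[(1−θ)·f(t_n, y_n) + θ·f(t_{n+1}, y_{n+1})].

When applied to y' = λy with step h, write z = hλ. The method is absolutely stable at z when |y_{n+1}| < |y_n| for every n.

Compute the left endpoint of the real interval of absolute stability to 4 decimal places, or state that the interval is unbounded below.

Test eqn y'=λy, z=hλ:
  y_{n+1} = y_n + z·[11/12·y_n + 1/12·y_{n+1}] ⇒ (1 − 1/12z)y_{n+1} = (1 + 11/12z)y_n
  ⇒ R(z) = (1 + 11/12z)/(1 − 1/12z).

Boundary: |R(x)|=1, x<0.
x=-1.74: |R|=0.5197
R=−1: 1+11/12x = −1+1/12x ⇒ -5/6x=2 ⇒ x=2/(-5/6)=-2.4000
Confirm numerically:
  x=-2.093: |R|=0.78216 <1
  x=-1.950: |R|=0.67742 <1
  x=-1.256: |R|=0.13699 <1
  x=-1.101: |R|=0.00847 <1
  x=-2.725: |R|=1.22071 >1
  x=-2.662: |R|=1.17869 >1
So |R|<1 on (-2.4000, 0).

left endpoint -2.4000.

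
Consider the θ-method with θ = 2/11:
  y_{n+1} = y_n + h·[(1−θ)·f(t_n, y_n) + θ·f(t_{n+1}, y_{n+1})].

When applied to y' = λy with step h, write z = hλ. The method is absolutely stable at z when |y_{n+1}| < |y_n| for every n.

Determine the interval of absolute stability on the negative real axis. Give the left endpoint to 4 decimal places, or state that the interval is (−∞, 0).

z∈(-3.1429,0).

With y'=λy (z=hλ):
  y_{n+1} = y_n + z·[9/11·y_n + 2/11·y_{n+1}] ⇒ (1 − 2/11z)y_{n+1} = (1 + 9/11z)y_n
  ⇒ R(z) = (1 + 9/11z)/(1 − 2/11z).

Boundary: |R(x)|=1, x<0.
x=-0.37: |R|=0.6533
R=−1: 1+9/11x = −1+2/11x ⇒ -7/11x=2 ⇒ x=2/(-7/11)=-3.1429
Confirm numerically:
  x=-2.835: |R|=0.87073 <1
  x=-2.832: |R|=0.86942 <1
  x=-2.538: |R|=0.73663 <1
  x=-1.368: |R|=0.09552 <1
  x=-3.733: |R|=1.22371 >1
  x=-3.267: |R|=1.04956 >1
  x=-3.263: |R|=1.04799 >1
Interval (-3.1429, 0).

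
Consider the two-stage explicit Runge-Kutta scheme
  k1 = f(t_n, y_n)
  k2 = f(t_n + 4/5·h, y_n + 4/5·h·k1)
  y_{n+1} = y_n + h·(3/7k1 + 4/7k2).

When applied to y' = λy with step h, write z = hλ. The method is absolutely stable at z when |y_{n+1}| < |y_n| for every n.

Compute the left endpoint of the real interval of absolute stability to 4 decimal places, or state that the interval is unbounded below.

z* = -2.1875.

Test eqn y'=λy, z=hλ:
  k1=λy_n ⇒ h·k1=z·y_n;  k2=λ(1+4/5z)y_n ⇒ h·k2=z(1+4/5z)y_n
  y_{n+1}/y_n = 1 + 3/7z + 4/7z(1+4/5z) = 1 + z + 16/35z²
  R(z) = 1 + z + 16/35z².

Need |R(x)|<1, x<0.
x=-0.46: |R|=0.6367
R=1: x+16/35x²=0 ⇒ x=−35/16=-2.1875; min R=1−1/(4·16/35)=0.4531>−1
Confirm numerically:
  x=-2.061: |R|=0.88082 <1
  x=-1.704: |R|=0.62337 <1
  x=-1.241: |R|=0.46304 <1
  x=-1.218: |R|=0.46018 <1
  x=-2.770: |R|=1.73761 >1
  x=-2.574: |R|=1.45479 >1
  x=-2.405: |R|=1.23913 >1
Stable set (-2.1875, 0).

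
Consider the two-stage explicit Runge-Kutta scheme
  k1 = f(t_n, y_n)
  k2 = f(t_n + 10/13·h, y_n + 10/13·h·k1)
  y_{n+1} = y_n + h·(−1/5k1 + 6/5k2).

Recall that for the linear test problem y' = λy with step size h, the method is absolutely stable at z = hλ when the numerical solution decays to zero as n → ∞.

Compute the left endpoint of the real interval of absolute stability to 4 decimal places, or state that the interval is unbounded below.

left endpoint -1.0833.

Test eqn y'=λy, z=hλ:
  k1=λy_n ⇒ h·k1=z·y_n;  k2=λ(1+10/13z)y_n ⇒ h·k2=z(1+10/13z)y_n
  y_{n+1}/y_n = 1 − 1/5z + 6/5z(1+10/13z) = 1 + z + 12/13z²
  Hence R(z) = 1 + z + 12/13z².

Find x<0 with |R(x)|<1.
x=-1.05: |R|=0.9677
R=1: x+12/13x²=0 ⇒ x=−13/12=-1.0833; min R=1−1/(4·12/13)=0.7292>−1
Confirm numerically:
  x=-1.050: |R|=0.96769 <1
  x=-1.008: |R|=0.92991 <1
  x=-0.619: |R|=0.73469 <1
  x=-1.458: |R|=1.50424 >1
  x=-1.418: |R|=1.43805 >1
  x=-1.171: |R|=1.09476 >1
Stable set (-1.0833, 0).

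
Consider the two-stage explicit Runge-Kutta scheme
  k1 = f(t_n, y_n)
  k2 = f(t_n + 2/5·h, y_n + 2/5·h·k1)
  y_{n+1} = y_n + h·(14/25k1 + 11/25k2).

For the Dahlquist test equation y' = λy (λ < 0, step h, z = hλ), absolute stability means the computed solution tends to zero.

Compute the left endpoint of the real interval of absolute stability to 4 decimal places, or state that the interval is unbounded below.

z* = -5.6818.

Test eqn y'=λy, z=hλ:
  k1=λy_n ⇒ h·k1=z·y_n;  k2=λ(1+2/5z)y_n ⇒ h·k2=z(1+2/5z)y_n
  y_{n+1}/y_n = 1 + 14/25z + 11/25z(1+2/5z) = 1 + z + 22/125z²
  so R(z) = 1 + z + 22/125z².

Need |R(x)|<1, x<0.
x=-0.3: |R|=0.7158
R=1: x+22/125x²=0 ⇒ x=−125/22=-5.6818; min R=1−1/(4·22/125)=-0.4205>−1
Confirm numerically:
  x=-4.681: |R|=0.17547 <1
  x=-3.424: |R|=0.36062 <1
  x=-3.319: |R|=0.38023 <1
  x=-6.136: |R|=1.49049 >1
  x=-6.124: |R|=1.47659 >1
  x=-5.798: |R|=1.11856 >1
So |R|<1 on (-5.6818, 0).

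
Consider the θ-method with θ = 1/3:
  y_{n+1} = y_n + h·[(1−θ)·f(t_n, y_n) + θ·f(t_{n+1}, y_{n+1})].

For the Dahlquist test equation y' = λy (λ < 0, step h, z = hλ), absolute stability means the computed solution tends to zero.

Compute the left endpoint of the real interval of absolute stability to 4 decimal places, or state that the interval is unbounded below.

Test eqn y'=λy, z=hλ:
  y_{n+1} = y_n + z·[2/3·y_n + 1/3·y_{n+1}] ⇒ (1 − 1/3z)y_{n+1} = (1 + 2/3z)y_n
  R(z) = (1 + 2/3z)/(1 − 1/3z).

Boundary: |R(x)|=1, x<0.
x=-0.53: |R|=0.5496
R=−1: 1+2/3x = −1+1/3x ⇒ -1/3x=2 ⇒ x=2/(-1/3)=-6.0000
Confirm numerically:
  x=-5.566: |R|=0.94933 <1
  x=-4.943: |R|=0.86693 <1
  x=-4.908: |R|=0.86191 <1
  x=-4.455: |R|=0.79276 <1
  x=-6.386: |R|=1.04113 >1
  x=-6.246: |R|=1.02661 >1
Interval (-6.0000, 0).

z* = -6.0000.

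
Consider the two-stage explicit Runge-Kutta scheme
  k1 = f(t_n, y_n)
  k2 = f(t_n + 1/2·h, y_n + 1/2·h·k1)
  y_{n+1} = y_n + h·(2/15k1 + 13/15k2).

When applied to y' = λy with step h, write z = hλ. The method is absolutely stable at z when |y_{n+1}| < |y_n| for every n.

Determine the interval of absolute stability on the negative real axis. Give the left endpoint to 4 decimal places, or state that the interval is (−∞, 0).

z∈(-2.3077,0).

With y'=λy (z=hλ):
  k1=λy_n ⇒ h·k1=z·y_n;  k2=λ(1+1/2z)y_n ⇒ h·k2=z(1+1/2z)y_n
  y_{n+1}/y_n = 1 + 2/15z + 13/15z(1+1/2z) = 1 + z + 13/30z²
  ⇒ R(z) = 1 + z + 13/30z².

Solve |R(x)|<1 on ℝ⁻.
x=-1.39: |R|=0.4472
R=1: x+13/30x²=0 ⇒ x=−30/13=-2.3077; min R=1−1/(4·13/30)=0.4231>−1
Confirm numerically:
  x=-1.941: |R|=0.69158 <1
  x=-1.905: |R|=0.66758 <1
  x=-1.378: |R|=0.44485 <1
  x=-1.237: |R|=0.42607 <1
  x=-2.779: |R|=1.56756 >1
  x=-2.502: |R|=1.21067 >1
So |R|<1 on (-2.3077, 0).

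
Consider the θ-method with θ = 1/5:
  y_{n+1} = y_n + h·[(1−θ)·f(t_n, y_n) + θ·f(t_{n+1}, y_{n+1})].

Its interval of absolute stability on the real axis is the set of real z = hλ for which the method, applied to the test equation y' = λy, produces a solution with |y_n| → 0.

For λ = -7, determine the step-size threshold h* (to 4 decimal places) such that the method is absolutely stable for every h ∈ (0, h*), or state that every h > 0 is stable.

Test eqn y'=λy, z=hλ:
  y_{n+1} = y_n + z·[4/5·y_n + 1/5·y_{n+1}] ⇒ (1 − 1/5z)y_{n+1} = (1 + 4/5z)y_n
  R(z) = (1 + 4/5z)/(1 − 1/5z).

Need |R(x)|<1, x<0.
x=-1.65: |R|=0.2406
R=−1: 1+4/5x = −1+1/5x ⇒ -3/5x=2 ⇒ x=2/(-3/5)=-3.3333
Confirm numerically:
  x=-2.418: |R|=0.62982 <1
  x=-2.361: |R|=0.60372 <1
  x=-1.639: |R|=0.23437 <1
  x=-3.846: |R|=1.17386 >1
  x=-3.526: |R|=1.06779 >1
Stable set (-3.3333, 0).

(-3.3333,0); λ=-7 ⇒ h* = (10/3)/7 = 0.4762.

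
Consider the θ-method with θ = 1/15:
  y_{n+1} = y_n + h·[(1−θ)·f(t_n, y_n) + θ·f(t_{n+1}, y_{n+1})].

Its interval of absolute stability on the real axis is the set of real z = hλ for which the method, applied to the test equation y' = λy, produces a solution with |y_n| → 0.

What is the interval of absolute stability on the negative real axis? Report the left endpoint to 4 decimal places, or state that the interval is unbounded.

On y'=λy, z=hλ:
  y_{n+1} = y_n + z·[14/15·y_n + 1/15·y_{n+1}] ⇒ (1 − 1/15z)y_{n+1} = (1 + 14/15z)y_n
  Hence R(z) = (1 + 14/15z)/(1 − 1/15z).

Find x<0 with |R(x)|<1.
x=-1.43: |R|=0.3055
R=−1: 1+14/15x = −1+1/15x ⇒ -13/15x=2 ⇒ x=2/(-13/15)=-2.3077
Confirm numerically:
  x=-2.239: |R|=0.94820 <1
  x=-2.130: |R|=0.86515 <1
  x=-0.978: |R|=0.08186 <1
  x=-2.557: |R|=1.18460 >1
  x=-2.470: |R|=1.12078 >1
Stable set (-2.3077, 0).

(-2.3077, 0).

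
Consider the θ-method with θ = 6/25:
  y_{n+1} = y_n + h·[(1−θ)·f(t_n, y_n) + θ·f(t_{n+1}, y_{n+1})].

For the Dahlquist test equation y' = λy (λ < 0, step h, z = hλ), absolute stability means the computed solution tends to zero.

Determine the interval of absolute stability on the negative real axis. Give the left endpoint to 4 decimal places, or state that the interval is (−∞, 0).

Test eqn y'=λy, z=hλ:
  y_{n+1} = y_n + z·[19/25·y_n + 6/25·y_{n+1}] ⇒ (1 − 6/25z)y_{n+1} = (1 + 19/25z)y_n
  Hence R(z) = (1 + 19/25z)/(1 − 6/25z).

Need |R(x)|<1, x<0.
x=-1.75: |R|=0.2324
R=−1: 1+19/25x = −1+6/25x ⇒ -13/25x=2 ⇒ x=2/(-13/25)=-3.8462
Confirm numerically:
  x=-3.637: |R|=0.94193 <1
  x=-3.362: |R|=0.86067 <1
  x=-2.569: |R|=0.58918 <1
  x=-2.313: |R|=0.48735 <1
  x=-4.412: |R|=1.14291 >1
  x=-4.369: |R|=1.13272 >1
  x=-4.314: |R|=1.11953 >1
So |R|<1 on (-3.8462, 0).

z∈(-3.8462,0).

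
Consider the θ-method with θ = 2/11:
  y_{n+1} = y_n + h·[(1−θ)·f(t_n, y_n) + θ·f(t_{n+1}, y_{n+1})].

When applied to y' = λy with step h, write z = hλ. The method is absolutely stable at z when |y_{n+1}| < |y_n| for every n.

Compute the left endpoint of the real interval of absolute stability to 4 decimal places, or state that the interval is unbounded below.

On y'=λy, z=hλ:
  y_{n+1} = y_n + z·[9/11·y_n + 2/11·y_{n+1}] ⇒ (1 − 2/11z)y_{n+1} = (1 + 9/11z)y_n
  so R(z) = (1 + 9/11z)/(1 − 2/11z).

Solve |R(x)|<1 on ℝ⁻.
x=-0.98: |R|=0.1682
R=−1: 1+9/11x = −1+2/11x ⇒ -7/11x=2 ⇒ x=2/(-7/11)=-3.1429
Confirm numerically:
  x=-2.695: |R|=0.80872 <1
  x=-2.606: |R|=0.76820 <1
  x=-1.875: |R|=0.39831 <1
  x=-3.300: |R|=1.06250 >1
  x=-3.218: |R|=1.03017 >1
So |R|<1 on (-3.1429, 0).

left endpoint -3.1429.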